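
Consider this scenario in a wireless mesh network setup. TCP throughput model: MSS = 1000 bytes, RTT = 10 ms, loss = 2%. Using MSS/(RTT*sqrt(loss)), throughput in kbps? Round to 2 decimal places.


Given: MSS = 1000 bytes, RTT = 10 ms, loss = 2%
RTT in seconds = 10 / 1000 = 0.01
Loss rate = 2% = 0.02
sqrt(loss) = sqrt(0.02) = 0.141421356237
Throughput (bytes/s) = 1000 / (0.01 * 0.141421356237) = 707106.7812
Throughput (kbps) = 707106.7812 * 8 / 1000 = 5656.854249 -> 5656.85 kbps (2 dp)

5656.85


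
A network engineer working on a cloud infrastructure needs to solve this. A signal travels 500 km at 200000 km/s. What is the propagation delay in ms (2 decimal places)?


Given: distance = 500 km, speed = 200000 km/s
Delay = distance / speed = 500 / 200000 seconds
Delay in ms = 500 * 1000 / 200000
Delay = 2.5000 ms
Rounded to 2 dp = 2.50 ms

2.50


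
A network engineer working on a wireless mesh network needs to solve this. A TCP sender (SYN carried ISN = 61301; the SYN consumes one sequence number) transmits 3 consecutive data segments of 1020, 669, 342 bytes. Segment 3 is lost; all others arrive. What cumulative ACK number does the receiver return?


SYN uses sequence number 61301; first data byte = ISN + 1 = 61302.
Segment 1: SEQ = 61302, len = 1020 B, covers [61302, 62321]
Segment 2: SEQ = 62322, len = 669 B, covers [62322, 62990]
Segment 3: SEQ = 62991, len = 342 B, covers [62991, 63332] [LOST]
In-order data received: bytes [61302, 62990] (segments 1..2).
Segment 3 missing -> gap begins at byte 62991.
Cumulative ACK = next expected in-order byte = 61302 + 1020 + 669 = 62991

62991


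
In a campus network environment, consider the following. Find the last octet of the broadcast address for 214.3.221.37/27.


Given: IP = 214.3.221.37, prefix = /27
Host bits = 32 - 27 = 5
Network last octet = 37 AND mask = 32
Host part size = 2^5 - 1 = 31
Broadcast last octet = 32 OR 31 = 63

63


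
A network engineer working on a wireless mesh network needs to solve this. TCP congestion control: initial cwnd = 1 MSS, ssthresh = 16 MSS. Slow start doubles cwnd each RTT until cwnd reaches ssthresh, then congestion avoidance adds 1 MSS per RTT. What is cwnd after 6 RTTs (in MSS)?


RTT 0: cwnd = 1 MSS (initial)
RTT 1: cwnd = 2 MSS (slow start, doubled)
RTT 2: cwnd = 4 MSS (slow start, doubled)
RTT 3: cwnd = 8 MSS (slow start, doubled)
RTT 4: cwnd = 16 MSS (slow start, doubled)
RTT 5: cwnd = 17 MSS (congestion avoidance, +1)
RTT 6: cwnd = 18 MSS (congestion avoidance, +1)

18


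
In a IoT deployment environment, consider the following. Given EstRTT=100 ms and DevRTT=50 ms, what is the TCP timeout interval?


Given: EstRTT = 100 ms, DevRTT = 50 ms
Timeout = EstRTT + 4 * DevRTT
4 * DevRTT = 4 * 50 = 200
Timeout = 100 + 200 = 300 ms

300


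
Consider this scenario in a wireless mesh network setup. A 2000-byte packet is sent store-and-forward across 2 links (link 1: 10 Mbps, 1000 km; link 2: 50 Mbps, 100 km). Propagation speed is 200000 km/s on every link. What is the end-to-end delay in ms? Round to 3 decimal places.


Packet = 2000 bytes = 16000 bits. Store-and-forward: sum (t_trans + t_prop) per link.
Link 1: t_trans = 16000/(10*10^6) s = 1.6000 ms; t_prop = 1000/200000 s = 5.0000 ms; subtotal = 6.6000 ms
Link 2: t_trans = 16000/(50*10^6) s = 0.3200 ms; t_prop = 100/200000 s = 0.5000 ms; subtotal = 0.8200 ms
End-to-end = 6.6000 + 0.8200 = 7.4200 ms -> 7.420 ms (3 dp)

7.420


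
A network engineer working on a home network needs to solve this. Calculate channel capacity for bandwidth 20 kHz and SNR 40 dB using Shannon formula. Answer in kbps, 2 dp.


Given: B = 20 kHz, SNR = 40 dB
SNR linear = 10^(40/10) = 10000
1 + SNR = 10001
log2(10001) = 13.2878566418
C = 20 * 1000 * 13.2878566418 = 265757.1328 bps
C = 265.757133 kbps -> 265.76 kbps (2 dp)

265.76


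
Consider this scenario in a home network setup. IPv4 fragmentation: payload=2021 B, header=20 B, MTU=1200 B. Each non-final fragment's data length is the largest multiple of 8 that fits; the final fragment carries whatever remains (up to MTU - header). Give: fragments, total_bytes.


Max data per non-final fragment = floor((MTU - header)/8)*8 = floor((1200 - 20)/8)*8 = floor(1180/8)*8 = 1176 B
Final fragment needs no 8-byte alignment: it can carry up to MTU - header = 1180 B
Non-final fragments needed = ceil((payload - 1180) / 1176) = ceil(841/1176) = ceil(0.7151) = 1
Number of fragments = 1 + 1 = 2
Fragment sizes (data): 1 * 1176 B + 845 B (last, 845 <= 1180 OK)
Total bytes sent = payload + n_frags * header = 2021 + 2*20 = 2021 + 40 = 2061 B

2, 2061


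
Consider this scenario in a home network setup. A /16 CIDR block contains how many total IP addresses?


Given: CIDR prefix /16
Host bits = 32 - 16 = 16
Total addresses = 2^16 = 65536

65536


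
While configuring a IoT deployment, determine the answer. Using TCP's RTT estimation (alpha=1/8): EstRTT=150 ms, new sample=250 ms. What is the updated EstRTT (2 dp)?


Given: EstRTT = 150 ms, SampleRTT = 250 ms, alpha = 1/8
New EstRTT = (1 - alpha) * EstRTT + alpha * SampleRTT
(7/8) * 150 = 131.25
(1/8) * 250 = 31.25
New EstRTT = 131.25 + 31.25 = 162.5 ms -> 162.50 ms (2 dp)

162.50


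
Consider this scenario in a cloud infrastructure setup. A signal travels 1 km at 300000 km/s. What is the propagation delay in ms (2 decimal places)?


Given: distance = 1 km, speed = 300000 km/s
Delay = distance / speed = 1 / 300000 seconds
Delay in ms = 1 * 1000 / 300000
Delay = 0.0033 ms
Rounded to 2 dp = 0.00 ms

0.00


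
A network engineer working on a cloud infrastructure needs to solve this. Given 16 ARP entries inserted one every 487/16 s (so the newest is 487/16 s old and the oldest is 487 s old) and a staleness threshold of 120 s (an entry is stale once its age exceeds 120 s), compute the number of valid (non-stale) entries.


Ages are k * 487/16 s for k = 1..16 (spacing = 30.4375 s).
Entry k is valid iff k * 487/16 <= 120 iff k <= 16 * 120 / 487 = 3.9425
n_valid = floor(3.9425) = 3
(n_stale = 16 - 3 = 13)

3


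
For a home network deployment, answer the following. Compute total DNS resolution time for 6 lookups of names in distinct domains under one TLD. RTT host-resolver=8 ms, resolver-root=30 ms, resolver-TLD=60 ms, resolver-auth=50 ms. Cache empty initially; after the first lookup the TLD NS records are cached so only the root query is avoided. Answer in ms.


Lookup 1 (cold cache): local + root + TLD + auth = 8 + 30 + 60 + 50 = 148 ms
Lookups 2..6 (TLD NS cached -> skip root; new domain -> still ask TLD and auth): local + TLD + auth = 8 + 60 + 50 = 118 ms each
Remaining 5 lookups: 5 * 118 = 590 ms
Total = 148 + 590 = 738 ms

738


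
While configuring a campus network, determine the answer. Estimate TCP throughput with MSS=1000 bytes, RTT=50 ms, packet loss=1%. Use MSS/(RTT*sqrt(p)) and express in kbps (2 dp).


Given: MSS = 1000 bytes, RTT = 50 ms, loss = 1%
RTT in seconds = 50 / 1000 = 0.05
Loss rate = 1% = 0.01
sqrt(loss) = sqrt(0.01) = 0.1
Throughput (bytes/s) = 1000 / (0.05 * 0.1) = 200000.0000
Throughput (kbps) = 200000.0000 * 8 / 1000 = 1600.000000 -> 1600.00 kbps (2 dp)

1600.00


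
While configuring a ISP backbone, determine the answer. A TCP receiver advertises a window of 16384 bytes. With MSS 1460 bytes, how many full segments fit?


Given: RWND = 16384 bytes, MSS = 1460 bytes
Full segments = floor(RWND / MSS)
Full segments = floor(16384 / 1460)
Full segments = floor(11.2219) = 11

11


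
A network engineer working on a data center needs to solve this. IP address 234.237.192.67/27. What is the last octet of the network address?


Given: IP = 234.237.192.67, prefix = /27
Subnet mask = 255.255.255.224
Last octet of IP: 67
Last octet of mask: 224
Network last octet = 67 AND 224 = 64

64


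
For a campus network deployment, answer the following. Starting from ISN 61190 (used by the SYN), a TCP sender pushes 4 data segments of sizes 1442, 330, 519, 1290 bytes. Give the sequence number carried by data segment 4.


The SYN occupies sequence number ISN = 61190, so the first data byte is ISN + 1 = 61191.
SEQ of data segment i = (ISN + 1) + sum of payload sizes of segments 1..i-1.
Segment 1: SEQ = 61191, payload = 1442 bytes
Segment 2: SEQ = 62633, payload = 330 bytes
Segment 3: SEQ = 62963, payload = 519 bytes
Segment 4: SEQ = 63482, payload = 1290 bytes
SEQ of segment 4 = 61191 + 1442 + 330 + 519 = 63482

63482


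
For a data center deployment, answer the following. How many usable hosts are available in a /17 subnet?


Given: subnet mask /17
Host bits = 32 - 17 = 15
Total addresses = 2^15 = 32768
Usable hosts = 32768 - 2 (network + broadcast) = 32766

32766


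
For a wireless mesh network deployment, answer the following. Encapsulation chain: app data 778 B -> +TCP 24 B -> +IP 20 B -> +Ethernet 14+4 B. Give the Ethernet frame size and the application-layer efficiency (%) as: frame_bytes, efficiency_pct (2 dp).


TCP segment = 778 + 24 = 802 B
IP packet = 802 + 20 = 822 B
Ethernet frame = 822 + 14 + 4 = 840 B
Efficiency = app / frame = 778 / 840 = 0.926190 = 92.6190% -> 92.62% (2 dp)

840, 92.62


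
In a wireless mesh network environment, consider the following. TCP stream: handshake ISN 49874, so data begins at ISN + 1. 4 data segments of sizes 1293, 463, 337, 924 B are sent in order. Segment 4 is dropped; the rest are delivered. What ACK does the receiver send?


SYN uses sequence number 49874; first data byte = ISN + 1 = 49875.
Segment 1: SEQ = 49875, len = 1293 B, covers [49875, 51167]
Segment 2: SEQ = 51168, len = 463 B, covers [51168, 51630]
Segment 3: SEQ = 51631, len = 337 B, covers [51631, 51967]
Segment 4: SEQ = 51968, len = 924 B, covers [51968, 52891] [LOST]
In-order data received: bytes [49875, 51967] (segments 1..3).
Segment 4 missing -> gap begins at byte 51968.
Cumulative ACK = next expected in-order byte = 49875 + 1293 + 463 + 337 = 51968

51968


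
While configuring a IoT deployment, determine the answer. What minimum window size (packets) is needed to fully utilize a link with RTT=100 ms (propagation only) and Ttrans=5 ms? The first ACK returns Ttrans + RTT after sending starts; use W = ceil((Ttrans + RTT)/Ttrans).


Given: Ttrans = 5 ms, RTT = 100 ms (= 2 * Tprop, Tprop = 50 ms)
Time until first ACK returns = Ttrans + RTT = 5 + 100 = 105 ms
Need W * Ttrans >= Ttrans + RTT  ->  W >= (Ttrans + RTT) / Ttrans
(Ttrans + RTT) / Ttrans = 105 / 5 = 21
W_min = ceil(21) = 21

21


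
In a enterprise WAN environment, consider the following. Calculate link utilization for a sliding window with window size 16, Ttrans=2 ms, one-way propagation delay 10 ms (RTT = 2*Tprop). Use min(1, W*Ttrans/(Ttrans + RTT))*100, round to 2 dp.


Given: W = 16, Ttrans = 2 ms, RTT = 20 ms (= 2 * Tprop, Tprop = 10 ms)
Cycle time = Ttrans + RTT = 2 + 20 = 22 ms (first packet sent until its ACK returns)
W * Ttrans = 16 * 2 = 32 ms of sending per cycle
W * Ttrans / (Ttrans + RTT) = 32 / 22 = 1.454545
U = min(1, 1.454545) = 1.000000
U% = 100.00%

100.00


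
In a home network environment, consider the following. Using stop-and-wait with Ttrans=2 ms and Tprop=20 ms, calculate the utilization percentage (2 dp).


Given: Ttrans = 2 ms, Tprop = 20 ms
RTT = 2 * Tprop = 2 * 20 = 40 ms
U = Ttrans / (Ttrans + RTT)
U = 2 / (2 + 40)
U = 2 / 42 = 0.047619
U% = 4.76%

4.76


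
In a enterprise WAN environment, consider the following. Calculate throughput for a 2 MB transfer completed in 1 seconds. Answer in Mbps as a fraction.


Given: file = 2 MB, time = 1 s
File in Mb = 2 * 8 = 16 Mb
Throughput = 16 / 1 Mbps
Throughput = 16 Mbps

16


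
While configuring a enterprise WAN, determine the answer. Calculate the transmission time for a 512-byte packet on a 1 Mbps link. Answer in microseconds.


Given: packet = 512 bytes, bandwidth = 1 Mbps
Packet in bits = 512 * 8 = 4096 bits
Bandwidth = 1 * 10^6 = 1000000 bps
Time = 4096 / 1000000 seconds
Time in us = 4096 * 10^6 / 1000000 = 4096

4096


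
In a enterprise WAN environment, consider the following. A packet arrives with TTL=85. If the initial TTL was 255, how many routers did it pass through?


Given: initial TTL = 255, received TTL = 85
Hops = initial TTL - received TTL
Hops = 255 - 85 = 170

170


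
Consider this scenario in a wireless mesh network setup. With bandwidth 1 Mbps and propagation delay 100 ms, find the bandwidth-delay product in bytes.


Given: bandwidth = 1 Mbps, delay = 100 ms
BDP in bits = 1 * 10^6 * 100 / 1000
BDP in bits = 100000
BDP in bytes = 100000 / 8 = 12500

12500


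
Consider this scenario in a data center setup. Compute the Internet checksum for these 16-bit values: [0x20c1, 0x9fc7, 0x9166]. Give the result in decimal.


Given words: [0x20c1, 0x9fc7, 0x9166]
Step 1: Sum all words
Raw sum = 8385 + 40903 + 37222 = 86510
Step 2: Fold carry: (20974 + 1) = 20975
One's complement = ~20975 & 0xFFFF = 44560

44560


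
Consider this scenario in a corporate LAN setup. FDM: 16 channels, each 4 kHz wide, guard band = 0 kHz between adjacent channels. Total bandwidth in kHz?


Given: 16 channels, 4 kHz each, guard = 0 kHz
Channel bandwidth = 16 * 4 = 64 kHz
Guard bands = 15 gaps * 0 kHz = 0 kHz
Total = 64 + 0 = 64 kHz

64


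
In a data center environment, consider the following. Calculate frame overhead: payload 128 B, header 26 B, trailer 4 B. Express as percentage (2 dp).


Given: payload = 128 B, header = 26 B, trailer = 4 B
Overhead bytes = header + trailer = 26 + 4 = 30
Total frame = payload + overhead = 128 + 30 = 158
Overhead % = 30 / 158 * 100 = 18.9873% -> 18.99% (2 dp)

18.99


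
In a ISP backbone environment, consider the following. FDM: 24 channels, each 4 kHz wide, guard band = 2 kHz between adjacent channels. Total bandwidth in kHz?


Given: 24 channels, 4 kHz each, guard = 2 kHz
Channel bandwidth = 24 * 4 = 96 kHz
Guard bands = 23 gaps * 2 kHz = 46 kHz
Total = 96 + 46 = 142 kHz

142


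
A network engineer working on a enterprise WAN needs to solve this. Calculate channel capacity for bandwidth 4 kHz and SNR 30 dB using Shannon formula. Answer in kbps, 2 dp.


Given: B = 4 kHz, SNR = 30 dB
SNR linear = 10^(30/10) = 1000
1 + SNR = 1001
log2(1001) = 9.9672262588
C = 4 * 1000 * 9.9672262588 = 39868.9050 bps
C = 39.868905 kbps -> 39.87 kbps (2 dp)

39.87


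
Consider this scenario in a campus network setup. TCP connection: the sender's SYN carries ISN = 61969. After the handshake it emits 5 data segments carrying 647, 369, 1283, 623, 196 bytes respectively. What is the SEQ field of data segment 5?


The SYN occupies sequence number ISN = 61969, so the first data byte is ISN + 1 = 61970.
SEQ of data segment i = (ISN + 1) + sum of payload sizes of segments 1..i-1.
Segment 1: SEQ = 61970, payload = 647 bytes
Segment 2: SEQ = 62617, payload = 369 bytes
Segment 3: SEQ = 62986, payload = 1283 bytes
Segment 4: SEQ = 64269, payload = 623 bytes
Segment 5: SEQ = 64892, payload = 196 bytes
SEQ of segment 5 = 61970 + 647 + 369 + 1283 + 623 = 64892

64892


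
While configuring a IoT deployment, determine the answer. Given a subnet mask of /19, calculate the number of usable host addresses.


Given: subnet mask /19
Host bits = 32 - 19 = 13
Total addresses = 2^13 = 8192
Usable hosts = 8192 - 2 (network + broadcast) = 8190

8190


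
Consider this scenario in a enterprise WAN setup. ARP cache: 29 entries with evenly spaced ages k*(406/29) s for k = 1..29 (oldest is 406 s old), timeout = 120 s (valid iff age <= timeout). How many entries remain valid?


Ages are k * 406/29 s for k = 1..29 (spacing = 14.0000 s).
Entry k is valid iff k * 406/29 <= 120 iff k <= 29 * 120 / 406 = 8.5714
n_valid = floor(8.5714) = 8
(n_stale = 29 - 8 = 21)

8


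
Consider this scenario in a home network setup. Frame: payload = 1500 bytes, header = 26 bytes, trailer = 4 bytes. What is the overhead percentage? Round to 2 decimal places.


Given: payload = 1500 B, header = 26 B, trailer = 4 B
Overhead bytes = header + trailer = 26 + 4 = 30
Total frame = payload + overhead = 1500 + 30 = 1530
Overhead % = 30 / 1530 * 100 = 1.9608% -> 1.96% (2 dp)

1.96


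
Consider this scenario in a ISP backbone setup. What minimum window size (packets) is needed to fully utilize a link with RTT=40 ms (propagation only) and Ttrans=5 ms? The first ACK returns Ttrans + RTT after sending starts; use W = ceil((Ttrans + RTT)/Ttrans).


Given: Ttrans = 5 ms, RTT = 40 ms (= 2 * Tprop, Tprop = 20 ms)
Time until first ACK returns = Ttrans + RTT = 5 + 40 = 45 ms
Need W * Ttrans >= Ttrans + RTT  ->  W >= (Ttrans + RTT) / Ttrans
(Ttrans + RTT) / Ttrans = 45 / 5 = 9
W_min = ceil(9) = 9

9


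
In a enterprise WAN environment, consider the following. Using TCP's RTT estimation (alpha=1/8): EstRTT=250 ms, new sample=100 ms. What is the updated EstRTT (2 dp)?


Given: EstRTT = 250 ms, SampleRTT = 100 ms, alpha = 1/8
New EstRTT = (1 - alpha) * EstRTT + alpha * SampleRTT
(7/8) * 250 = 218.75
(1/8) * 100 = 12.5
New EstRTT = 218.75 + 12.5 = 231.25 ms -> 231.25 ms (2 dp)

231.25


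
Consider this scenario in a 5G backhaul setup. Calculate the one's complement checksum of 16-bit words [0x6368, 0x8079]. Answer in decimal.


Given words: [0x6368, 0x8079]
Step 1: Sum all words
Raw sum = 25448 + 32889 = 58337
One's complement = ~58337 & 0xFFFF = 7198

7198


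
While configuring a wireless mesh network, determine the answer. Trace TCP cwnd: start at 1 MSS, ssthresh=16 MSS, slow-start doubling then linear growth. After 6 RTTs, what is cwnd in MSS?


RTT 0: cwnd = 1 MSS (initial)
RTT 1: cwnd = 2 MSS (slow start, doubled)
RTT 2: cwnd = 4 MSS (slow start, doubled)
RTT 3: cwnd = 8 MSS (slow start, doubled)
RTT 4: cwnd = 16 MSS (slow start, doubled)
RTT 5: cwnd = 17 MSS (congestion avoidance, +1)
RTT 6: cwnd = 18 MSS (congestion avoidance, +1)

18


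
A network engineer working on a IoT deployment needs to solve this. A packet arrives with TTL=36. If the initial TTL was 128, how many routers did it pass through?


Given: initial TTL = 128, received TTL = 36
Hops = initial TTL - received TTL
Hops = 128 - 36 = 92

92


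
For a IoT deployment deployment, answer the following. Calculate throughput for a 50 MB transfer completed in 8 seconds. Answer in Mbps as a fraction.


Given: file = 50 MB, time = 8 s
File in Mb = 50 * 8 = 400 Mb
Throughput = 400 / 8 Mbps
Throughput = 50 Mbps

50


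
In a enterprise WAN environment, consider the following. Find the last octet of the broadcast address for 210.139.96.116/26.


Given: IP = 210.139.96.116, prefix = /26
Host bits = 32 - 26 = 6
Network last octet = 116 AND mask = 64
Host part size = 2^6 - 1 = 63
Broadcast last octet = 64 OR 63 = 127

127


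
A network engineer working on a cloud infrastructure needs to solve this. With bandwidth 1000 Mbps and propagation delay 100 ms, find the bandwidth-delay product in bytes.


Given: bandwidth = 1000 Mbps, delay = 100 ms
BDP in bits = 1000 * 10^6 * 100 / 1000
BDP in bits = 100000000
BDP in bytes = 100000000 / 8 = 12500000

12500000


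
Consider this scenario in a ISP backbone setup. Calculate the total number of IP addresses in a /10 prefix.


Given: CIDR prefix /10
Host bits = 32 - 10 = 22
Total addresses = 2^22 = 4194304

4194304


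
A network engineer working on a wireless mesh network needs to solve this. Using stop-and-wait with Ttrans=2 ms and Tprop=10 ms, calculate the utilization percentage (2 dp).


Given: Ttrans = 2 ms, Tprop = 10 ms
RTT = 2 * Tprop = 2 * 10 = 20 ms
U = Ttrans / (Ttrans + RTT)
U = 2 / (2 + 20)
U = 2 / 22 = 0.090909
U% = 9.09%

9.09


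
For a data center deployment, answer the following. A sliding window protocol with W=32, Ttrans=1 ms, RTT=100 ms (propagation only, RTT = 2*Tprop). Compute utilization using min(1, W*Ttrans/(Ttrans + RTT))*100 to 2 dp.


Given: W = 32, Ttrans = 1 ms, RTT = 100 ms (= 2 * Tprop, Tprop = 50 ms)
Cycle time = Ttrans + RTT = 1 + 100 = 101 ms (first packet sent until its ACK returns)
W * Ttrans = 32 * 1 = 32 ms of sending per cycle
W * Ttrans / (Ttrans + RTT) = 32 / 101 = 0.316832
U = min(1, 0.316832) = 0.316832
U% = 31.68%

31.68


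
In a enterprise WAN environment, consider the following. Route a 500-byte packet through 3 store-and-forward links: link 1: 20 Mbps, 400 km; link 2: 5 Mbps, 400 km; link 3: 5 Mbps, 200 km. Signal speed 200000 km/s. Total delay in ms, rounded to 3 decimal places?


Packet = 500 bytes = 4000 bits. Store-and-forward: sum (t_trans + t_prop) per link.
Link 1: t_trans = 4000/(20*10^6) s = 0.2000 ms; t_prop = 400/200000 s = 2.0000 ms; subtotal = 2.2000 ms
Link 2: t_trans = 4000/(5*10^6) s = 0.8000 ms; t_prop = 400/200000 s = 2.0000 ms; subtotal = 2.8000 ms
Link 3: t_trans = 4000/(5*10^6) s = 0.8000 ms; t_prop = 200/200000 s = 1.0000 ms; subtotal = 1.8000 ms
End-to-end = 2.2000 + 2.8000 + 1.8000 = 6.8000 ms -> 6.800 ms (3 dp)

6.800


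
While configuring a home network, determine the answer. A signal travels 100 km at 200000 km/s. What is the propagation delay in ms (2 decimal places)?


Given: distance = 100 km, speed = 200000 km/s
Delay = distance / speed = 100 / 200000 seconds
Delay in ms = 100 * 1000 / 200000
Delay = 0.5000 ms
Rounded to 2 dp = 0.50 ms

0.50


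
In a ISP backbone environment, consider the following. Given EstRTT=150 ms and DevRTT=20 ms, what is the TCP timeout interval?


Given: EstRTT = 150 ms, DevRTT = 20 ms
Timeout = EstRTT + 4 * DevRTT
4 * DevRTT = 4 * 20 = 80
Timeout = 150 + 80 = 230 ms

230


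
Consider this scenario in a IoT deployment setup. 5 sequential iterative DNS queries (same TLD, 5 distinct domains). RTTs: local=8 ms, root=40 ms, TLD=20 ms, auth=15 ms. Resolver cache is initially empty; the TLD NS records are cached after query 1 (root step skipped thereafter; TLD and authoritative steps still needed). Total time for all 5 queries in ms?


Lookup 1 (cold cache): local + root + TLD + auth = 8 + 40 + 20 + 15 = 83 ms
Lookups 2..5 (TLD NS cached -> skip root; new domain -> still ask TLD and auth): local + TLD + auth = 8 + 20 + 15 = 43 ms each
Remaining 4 lookups: 4 * 43 = 172 ms
Total = 83 + 172 = 255 ms

255


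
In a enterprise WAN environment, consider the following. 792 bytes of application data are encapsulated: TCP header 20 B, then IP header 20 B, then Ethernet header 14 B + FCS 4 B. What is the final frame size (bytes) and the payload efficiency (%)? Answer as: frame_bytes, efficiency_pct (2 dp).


TCP segment = 792 + 20 = 812 B
IP packet = 812 + 20 = 832 B
Ethernet frame = 832 + 14 + 4 = 850 B
Efficiency = app / frame = 792 / 850 = 0.931765 = 93.1765% -> 93.18% (2 dp)

850, 93.18


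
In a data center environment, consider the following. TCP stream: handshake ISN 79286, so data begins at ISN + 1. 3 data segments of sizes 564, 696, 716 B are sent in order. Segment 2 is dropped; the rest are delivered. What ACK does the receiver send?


SYN uses sequence number 79286; first data byte = ISN + 1 = 79287.
Segment 1: SEQ = 79287, len = 564 B, covers [79287, 79850]
Segment 2: SEQ = 79851, len = 696 B, covers [79851, 80546] [LOST]
Segment 3: SEQ = 80547, len = 716 B, covers [80547, 81262]
In-order data received: bytes [79287, 79850] (segments 1..1).
Segment 2 missing -> gap begins at byte 79851; later segments buffered out of order.
Cumulative ACK = next expected in-order byte = 79287 + 564 = 79851

79851


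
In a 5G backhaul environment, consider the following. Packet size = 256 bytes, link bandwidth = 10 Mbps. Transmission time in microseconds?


Given: packet = 256 bytes, bandwidth = 10 Mbps
Packet in bits = 256 * 8 = 2048 bits
Bandwidth = 10 * 10^6 = 10000000 bps
Time = 2048 / 10000000 seconds
Time in us = 2048 * 10^6 / 10000000 = 204.8

204.8


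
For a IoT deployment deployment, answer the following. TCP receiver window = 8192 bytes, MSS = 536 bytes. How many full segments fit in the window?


Given: RWND = 8192 bytes, MSS = 536 bytes
Full segments = floor(RWND / MSS)
Full segments = floor(8192 / 536)
Full segments = floor(15.2836) = 15

15


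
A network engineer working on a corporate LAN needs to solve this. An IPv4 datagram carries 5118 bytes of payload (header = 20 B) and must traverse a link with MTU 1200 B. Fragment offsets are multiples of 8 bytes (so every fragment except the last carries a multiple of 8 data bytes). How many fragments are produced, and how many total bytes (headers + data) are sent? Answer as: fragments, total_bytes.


Max data per non-final fragment = floor((MTU - header)/8)*8 = floor((1200 - 20)/8)*8 = floor(1180/8)*8 = 1176 B
Final fragment needs no 8-byte alignment: it can carry up to MTU - header = 1180 B
Non-final fragments needed = ceil((payload - 1180) / 1176) = ceil(3938/1176) = ceil(3.3486) = 4
Number of fragments = 4 + 1 = 5
Fragment sizes (data): 4 * 1176 B + 414 B (last, 414 <= 1180 OK)
Total bytes sent = payload + n_frags * header = 5118 + 5*20 = 5118 + 100 = 5218 B

5, 5218


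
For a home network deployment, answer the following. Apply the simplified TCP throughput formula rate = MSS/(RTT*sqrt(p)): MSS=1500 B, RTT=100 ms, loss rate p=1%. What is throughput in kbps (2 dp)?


Given: MSS = 1500 bytes, RTT = 100 ms, loss = 1%
RTT in seconds = 100 / 1000 = 0.1
Loss rate = 1% = 0.01
sqrt(loss) = sqrt(0.01) = 0.1
Throughput (bytes/s) = 1500 / (0.1 * 0.1) = 150000.0000
Throughput (kbps) = 150000.0000 * 8 / 1000 = 1200.000000 -> 1200.00 kbps (2 dp)

1200.00


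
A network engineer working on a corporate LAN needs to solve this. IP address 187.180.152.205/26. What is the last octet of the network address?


Given: IP = 187.180.152.205, prefix = /26
Subnet mask = 255.255.255.192
Last octet of IP: 205
Last octet of mask: 192
Network last octet = 205 AND 192 = 192

192


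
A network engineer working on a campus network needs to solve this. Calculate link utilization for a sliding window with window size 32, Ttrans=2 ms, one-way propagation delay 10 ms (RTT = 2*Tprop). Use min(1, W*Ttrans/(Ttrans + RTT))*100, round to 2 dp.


Given: W = 32, Ttrans = 2 ms, RTT = 20 ms (= 2 * Tprop, Tprop = 10 ms)
Cycle time = Ttrans + RTT = 2 + 20 = 22 ms (first packet sent until its ACK returns)
W * Ttrans = 32 * 2 = 64 ms of sending per cycle
W * Ttrans / (Ttrans + RTT) = 64 / 22 = 2.909091
U = min(1, 2.909091) = 1.000000
U% = 100.00%

100.00


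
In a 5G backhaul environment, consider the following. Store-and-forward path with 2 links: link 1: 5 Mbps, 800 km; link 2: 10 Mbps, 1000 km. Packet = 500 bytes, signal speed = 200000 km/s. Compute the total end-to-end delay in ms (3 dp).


Packet = 500 bytes = 4000 bits. Store-and-forward: sum (t_trans + t_prop) per link.
Link 1: t_trans = 4000/(5*10^6) s = 0.8000 ms; t_prop = 800/200000 s = 4.0000 ms; subtotal = 4.8000 ms
Link 2: t_trans = 4000/(10*10^6) s = 0.4000 ms; t_prop = 1000/200000 s = 5.0000 ms; subtotal = 5.4000 ms
End-to-end = 4.8000 + 5.4000 = 10.2000 ms -> 10.200 ms (3 dp)

10.200


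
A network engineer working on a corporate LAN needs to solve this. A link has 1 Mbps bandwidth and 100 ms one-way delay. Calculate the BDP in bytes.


Given: bandwidth = 1 Mbps, delay = 100 ms
BDP in bits = 1 * 10^6 * 100 / 1000
BDP in bits = 100000
BDP in bytes = 100000 / 8 = 12500

12500


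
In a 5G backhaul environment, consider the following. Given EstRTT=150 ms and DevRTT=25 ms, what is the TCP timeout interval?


Given: EstRTT = 150 ms, DevRTT = 25 ms
Timeout = EstRTT + 4 * DevRTT
4 * DevRTT = 4 * 25 = 100
Timeout = 150 + 100 = 250 ms

250


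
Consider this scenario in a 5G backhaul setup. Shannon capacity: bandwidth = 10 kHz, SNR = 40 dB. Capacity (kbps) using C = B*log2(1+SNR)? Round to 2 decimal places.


Given: B = 10 kHz, SNR = 40 dB
SNR linear = 10^(40/10) = 10000
1 + SNR = 10001
log2(10001) = 13.2878566418
C = 10 * 1000 * 13.2878566418 = 132878.5664 bps
C = 132.878566 kbps -> 132.88 kbps (2 dp)

132.88


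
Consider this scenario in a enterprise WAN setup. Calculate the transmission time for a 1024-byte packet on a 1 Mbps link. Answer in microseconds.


Given: packet = 1024 bytes, bandwidth = 1 Mbps
Packet in bits = 1024 * 8 = 8192 bits
Bandwidth = 1 * 10^6 = 1000000 bps
Time = 8192 / 1000000 seconds
Time in us = 8192 * 10^6 / 1000000 = 8192

8192


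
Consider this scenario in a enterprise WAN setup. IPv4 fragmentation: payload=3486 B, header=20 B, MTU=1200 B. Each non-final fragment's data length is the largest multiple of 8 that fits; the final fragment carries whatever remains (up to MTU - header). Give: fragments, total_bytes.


Max data per non-final fragment = floor((MTU - header)/8)*8 = floor((1200 - 20)/8)*8 = floor(1180/8)*8 = 1176 B
Final fragment needs no 8-byte alignment: it can carry up to MTU - header = 1180 B
Non-final fragments needed = ceil((payload - 1180) / 1176) = ceil(2306/1176) = ceil(1.9609) = 2
Number of fragments = 2 + 1 = 3
Fragment sizes (data): 2 * 1176 B + 1134 B (last, 1134 <= 1180 OK)
Total bytes sent = payload + n_frags * header = 3486 + 3*20 = 3486 + 60 = 3546 B

3, 3546


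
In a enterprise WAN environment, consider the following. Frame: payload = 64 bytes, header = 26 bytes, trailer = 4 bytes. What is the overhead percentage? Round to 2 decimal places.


Given: payload = 64 B, header = 26 B, trailer = 4 B
Overhead bytes = header + trailer = 26 + 4 = 30
Total frame = payload + overhead = 64 + 30 = 94
Overhead % = 30 / 94 * 100 = 31.9149% -> 31.91% (2 dp)

31.91


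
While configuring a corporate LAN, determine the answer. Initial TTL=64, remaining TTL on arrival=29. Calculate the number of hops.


Given: initial TTL = 64, received TTL = 29
Hops = initial TTL - received TTL
Hops = 64 - 29 = 35

35


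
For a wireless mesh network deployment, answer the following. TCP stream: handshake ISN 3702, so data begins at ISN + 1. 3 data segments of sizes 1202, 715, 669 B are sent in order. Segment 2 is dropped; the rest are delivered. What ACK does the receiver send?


SYN uses sequence number 3702; first data byte = ISN + 1 = 3703.
Segment 1: SEQ = 3703, len = 1202 B, covers [3703, 4904]
Segment 2: SEQ = 4905, len = 715 B, covers [4905, 5619] [LOST]
Segment 3: SEQ = 5620, len = 669 B, covers [5620, 6288]
In-order data received: bytes [3703, 4904] (segments 1..1).
Segment 2 missing -> gap begins at byte 4905; later segments buffered out of order.
Cumulative ACK = next expected in-order byte = 3703 + 1202 = 4905

4905


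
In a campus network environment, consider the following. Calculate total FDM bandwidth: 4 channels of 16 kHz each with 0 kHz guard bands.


Given: 4 channels, 16 kHz each, guard = 0 kHz
Channel bandwidth = 4 * 16 = 64 kHz
Guard bands = 3 gaps * 0 kHz = 0 kHz
Total = 64 + 0 = 64 kHz

64


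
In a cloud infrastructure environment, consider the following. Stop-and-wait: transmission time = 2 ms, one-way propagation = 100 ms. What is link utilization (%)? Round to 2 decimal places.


Given: Ttrans = 2 ms, Tprop = 100 ms
RTT = 2 * Tprop = 2 * 100 = 200 ms
U = Ttrans / (Ttrans + RTT)
U = 2 / (2 + 200)
U = 2 / 202 = 0.009901
U% = 0.99%

0.99


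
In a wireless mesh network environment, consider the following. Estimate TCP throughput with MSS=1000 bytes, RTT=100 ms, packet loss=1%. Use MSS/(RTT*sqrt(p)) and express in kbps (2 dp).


Given: MSS = 1000 bytes, RTT = 100 ms, loss = 1%
RTT in seconds = 100 / 1000 = 0.1
Loss rate = 1% = 0.01
sqrt(loss) = sqrt(0.01) = 0.1
Throughput (bytes/s) = 1000 / (0.1 * 0.1) = 100000.0000
Throughput (kbps) = 100000.0000 * 8 / 1000 = 800.000000 -> 800.00 kbps (2 dp)

800.00


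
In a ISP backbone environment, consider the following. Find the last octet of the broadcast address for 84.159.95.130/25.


Given: IP = 84.159.95.130, prefix = /25
Host bits = 32 - 25 = 7
Network last octet = 130 AND mask = 128
Host part size = 2^7 - 1 = 127
Broadcast last octet = 128 OR 127 = 255

255


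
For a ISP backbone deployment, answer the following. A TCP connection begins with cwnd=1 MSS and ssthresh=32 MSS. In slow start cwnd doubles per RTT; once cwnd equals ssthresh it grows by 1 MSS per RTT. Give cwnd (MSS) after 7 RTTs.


RTT 0: cwnd = 1 MSS (initial)
RTT 1: cwnd = 2 MSS (slow start, doubled)
RTT 2: cwnd = 4 MSS (slow start, doubled)
RTT 3: cwnd = 8 MSS (slow start, doubled)
RTT 4: cwnd = 16 MSS (slow start, doubled)
RTT 5: cwnd = 32 MSS (slow start, doubled)
RTT 6: cwnd = 33 MSS (congestion avoidance, +1)
RTT 7: cwnd = 34 MSS (congestion avoidance, +1)

34


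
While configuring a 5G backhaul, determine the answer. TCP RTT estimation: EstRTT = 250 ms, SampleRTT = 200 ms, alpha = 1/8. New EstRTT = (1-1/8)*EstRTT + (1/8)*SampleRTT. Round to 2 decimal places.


Given: EstRTT = 250 ms, SampleRTT = 200 ms, alpha = 1/8
New EstRTT = (1 - alpha) * EstRTT + alpha * SampleRTT
(7/8) * 250 = 218.75
(1/8) * 200 = 25
New EstRTT = 218.75 + 25 = 243.75 ms -> 243.75 ms (2 dp)

243.75


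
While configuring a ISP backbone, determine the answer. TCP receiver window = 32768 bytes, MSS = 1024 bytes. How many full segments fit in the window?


Given: RWND = 32768 bytes, MSS = 1024 bytes
Full segments = floor(RWND / MSS)
Full segments = floor(32768 / 1024)
Full segments = floor(32.0) = 32

32


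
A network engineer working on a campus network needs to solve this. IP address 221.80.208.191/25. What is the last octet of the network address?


Given: IP = 221.80.208.191, prefix = /25
Subnet mask = 255.255.255.128
Last octet of IP: 191
Last octet of mask: 128
Network last octet = 191 AND 128 = 128

128


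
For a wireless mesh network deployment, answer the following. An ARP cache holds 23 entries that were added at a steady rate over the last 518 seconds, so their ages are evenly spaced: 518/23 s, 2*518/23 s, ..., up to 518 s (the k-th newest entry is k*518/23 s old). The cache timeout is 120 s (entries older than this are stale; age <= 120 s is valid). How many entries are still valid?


Ages are k * 518/23 s for k = 1..23 (spacing = 22.5217 s).
Entry k is valid iff k * 518/23 <= 120 iff k <= 23 * 120 / 518 = 5.3282
n_valid = floor(5.3282) = 5
(n_stale = 23 - 5 = 18)

5


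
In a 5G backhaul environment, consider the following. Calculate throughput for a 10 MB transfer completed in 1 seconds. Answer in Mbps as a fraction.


Given: file = 10 MB, time = 1 s
File in Mb = 10 * 8 = 80 Mb
Throughput = 80 / 1 Mbps
Throughput = 80 Mbps

80


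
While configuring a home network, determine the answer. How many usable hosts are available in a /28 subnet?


Given: subnet mask /28
Host bits = 32 - 28 = 4
Total addresses = 2^4 = 16
Usable hosts = 16 - 2 (network + broadcast) = 14

14


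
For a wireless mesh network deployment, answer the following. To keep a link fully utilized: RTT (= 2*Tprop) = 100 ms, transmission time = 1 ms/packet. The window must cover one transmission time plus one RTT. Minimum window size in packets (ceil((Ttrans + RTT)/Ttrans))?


Given: Ttrans = 1 ms, RTT = 100 ms (= 2 * Tprop, Tprop = 50 ms)
Time until first ACK returns = Ttrans + RTT = 1 + 100 = 101 ms
Need W * Ttrans >= Ttrans + RTT  ->  W >= (Ttrans + RTT) / Ttrans
(Ttrans + RTT) / Ttrans = 101 / 1 = 101
W_min = ceil(101) = 101

101


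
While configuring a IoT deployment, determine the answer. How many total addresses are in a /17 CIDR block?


Given: CIDR prefix /17
Host bits = 32 - 17 = 15
Total addresses = 2^15 = 32768

32768


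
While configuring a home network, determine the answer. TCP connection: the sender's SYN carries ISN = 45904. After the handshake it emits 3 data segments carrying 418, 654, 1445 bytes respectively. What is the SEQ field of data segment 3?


The SYN occupies sequence number ISN = 45904, so the first data byte is ISN + 1 = 45905.
SEQ of data segment i = (ISN + 1) + sum of payload sizes of segments 1..i-1.
Segment 1: SEQ = 45905, payload = 418 bytes
Segment 2: SEQ = 46323, payload = 654 bytes
Segment 3: SEQ = 46977, payload = 1445 bytes
SEQ of segment 3 = 45905 + 418 + 654 = 46977

46977


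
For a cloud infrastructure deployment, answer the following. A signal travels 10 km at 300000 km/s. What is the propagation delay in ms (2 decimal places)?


Given: distance = 10 km, speed = 300000 km/s
Delay = distance / speed = 10 / 300000 seconds
Delay in ms = 10 * 1000 / 300000
Delay = 0.0333 ms
Rounded to 2 dp = 0.03 ms

0.03


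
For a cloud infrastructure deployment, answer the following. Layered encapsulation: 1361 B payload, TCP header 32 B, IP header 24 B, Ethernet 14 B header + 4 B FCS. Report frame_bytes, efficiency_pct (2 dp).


TCP segment = 1361 + 32 = 1393 B
IP packet = 1393 + 24 = 1417 B
Ethernet frame = 1417 + 14 + 4 = 1435 B
Efficiency = app / frame = 1361 / 1435 = 0.948432 = 94.8432% -> 94.84% (2 dp)

1435, 94.84


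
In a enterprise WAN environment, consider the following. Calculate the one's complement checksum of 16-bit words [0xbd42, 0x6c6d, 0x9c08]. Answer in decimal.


Given words: [0xbd42, 0x6c6d, 0x9c08]
Step 1: Sum all words
Raw sum = 48450 + 27757 + 39944 = 116151
Step 2: Fold carry: (50615 + 1) = 50616
One's complement = ~50616 & 0xFFFF = 14919

14919


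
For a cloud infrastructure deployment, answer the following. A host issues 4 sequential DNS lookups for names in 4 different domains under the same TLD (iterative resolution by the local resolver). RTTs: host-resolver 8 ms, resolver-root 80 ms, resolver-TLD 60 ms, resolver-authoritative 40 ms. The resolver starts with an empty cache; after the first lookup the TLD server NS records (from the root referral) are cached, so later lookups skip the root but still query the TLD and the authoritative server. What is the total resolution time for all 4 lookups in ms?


Lookup 1 (cold cache): local + root + TLD + auth = 8 + 80 + 60 + 40 = 188 ms
Lookups 2..4 (TLD NS cached -> skip root; new domain -> still ask TLD and auth): local + TLD + auth = 8 + 60 + 40 = 108 ms each
Remaining 3 lookups: 3 * 108 = 324 ms
Total = 188 + 324 = 512 ms

512


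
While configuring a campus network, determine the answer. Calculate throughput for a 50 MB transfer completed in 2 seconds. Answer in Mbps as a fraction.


Given: file = 50 MB, time = 2 s
File in Mb = 50 * 8 = 400 Mb
Throughput = 400 / 2 Mbps
Throughput = 200 Mbps

200


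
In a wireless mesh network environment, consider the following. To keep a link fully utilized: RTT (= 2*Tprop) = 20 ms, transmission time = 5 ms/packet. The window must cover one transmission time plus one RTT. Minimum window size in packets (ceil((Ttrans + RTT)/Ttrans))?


Given: Ttrans = 5 ms, RTT = 20 ms (= 2 * Tprop, Tprop = 10 ms)
Time until first ACK returns = Ttrans + RTT = 5 + 20 = 25 ms
Need W * Ttrans >= Ttrans + RTT  ->  W >= (Ttrans + RTT) / Ttrans
(Ttrans + RTT) / Ttrans = 25 / 5 = 5
W_min = ceil(5) = 5

5


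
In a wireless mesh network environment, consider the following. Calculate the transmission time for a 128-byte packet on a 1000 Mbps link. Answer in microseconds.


Given: packet = 128 bytes, bandwidth = 1000 Mbps
Packet in bits = 128 * 8 = 1024 bits
Bandwidth = 1000 * 10^6 = 1000000000 bps
Time = 1024 / 1000000000 seconds
Time in us = 1024 * 10^6 / 1000000000 = 1.024

1.024


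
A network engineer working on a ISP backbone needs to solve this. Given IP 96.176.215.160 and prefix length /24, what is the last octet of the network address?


Given: IP = 96.176.215.160, prefix = /24
Subnet mask = 255.255.255.0
Last octet of IP: 160
Last octet of mask: 0
Network last octet = 160 AND 0 = 0

0


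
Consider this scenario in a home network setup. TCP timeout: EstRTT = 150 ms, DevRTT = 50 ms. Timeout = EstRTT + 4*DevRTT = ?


Given: EstRTT = 150 ms, DevRTT = 50 ms
Timeout = EstRTT + 4 * DevRTT
4 * DevRTT = 4 * 50 = 200
Timeout = 150 + 200 = 350 ms

350


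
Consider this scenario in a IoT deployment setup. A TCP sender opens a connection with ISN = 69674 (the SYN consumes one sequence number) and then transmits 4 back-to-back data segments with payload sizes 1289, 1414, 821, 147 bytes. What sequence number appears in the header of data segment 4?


The SYN occupies sequence number ISN = 69674, so the first data byte is ISN + 1 = 69675.
SEQ of data segment i = (ISN + 1) + sum of payload sizes of segments 1..i-1.
Segment 1: SEQ = 69675, payload = 1289 bytes
Segment 2: SEQ = 70964, payload = 1414 bytes
Segment 3: SEQ = 72378, payload = 821 bytes
Segment 4: SEQ = 73199, payload = 147 bytes
SEQ of segment 4 = 69675 + 1289 + 1414 + 821 = 73199

73199
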